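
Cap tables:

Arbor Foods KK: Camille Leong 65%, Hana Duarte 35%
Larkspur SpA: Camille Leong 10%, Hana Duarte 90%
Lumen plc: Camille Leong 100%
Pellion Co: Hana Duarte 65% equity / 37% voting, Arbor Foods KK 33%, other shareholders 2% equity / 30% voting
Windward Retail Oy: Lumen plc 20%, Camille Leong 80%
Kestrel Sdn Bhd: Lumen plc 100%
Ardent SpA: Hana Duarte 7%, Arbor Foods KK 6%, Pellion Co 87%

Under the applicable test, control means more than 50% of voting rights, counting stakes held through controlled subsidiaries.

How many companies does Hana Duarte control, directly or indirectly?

1

Hana holds 90% of Larkspur, so Hana controls Larkspur.
No other company's threshold is met.
Hana controls 1 company.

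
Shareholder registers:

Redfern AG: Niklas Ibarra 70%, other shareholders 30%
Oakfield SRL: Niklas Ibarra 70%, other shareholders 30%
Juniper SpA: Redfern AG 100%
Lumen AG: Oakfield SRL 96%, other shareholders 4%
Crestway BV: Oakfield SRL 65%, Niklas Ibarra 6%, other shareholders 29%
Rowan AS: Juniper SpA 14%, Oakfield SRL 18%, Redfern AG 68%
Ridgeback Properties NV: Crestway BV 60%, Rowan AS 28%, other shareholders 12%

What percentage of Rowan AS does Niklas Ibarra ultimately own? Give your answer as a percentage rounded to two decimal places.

Niklas reaches Rowan along 3 paths.
Via Redfern → Juniper: 70% × 100% × 14% = 9.8%.
Via Oakfield: 70% × 18% = 12.6%.
Via Redfern: 70% × 68% = 47.6%.
Total: 9.8% + 12.6% + 47.6% = 70%.
Rounded: 70.00%.

70.00%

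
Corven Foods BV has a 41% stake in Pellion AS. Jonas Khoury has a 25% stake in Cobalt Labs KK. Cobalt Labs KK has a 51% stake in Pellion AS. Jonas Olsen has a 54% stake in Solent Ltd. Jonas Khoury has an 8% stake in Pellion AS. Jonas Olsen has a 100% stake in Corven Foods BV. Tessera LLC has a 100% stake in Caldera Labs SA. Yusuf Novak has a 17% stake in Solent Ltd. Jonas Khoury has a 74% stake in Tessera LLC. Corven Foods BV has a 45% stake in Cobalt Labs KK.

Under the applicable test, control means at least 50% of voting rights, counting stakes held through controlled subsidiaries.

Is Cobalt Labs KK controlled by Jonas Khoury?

Jonas Khoury holds 74% of Tessera, so Jonas Khoury controls Tessera.
Tessera holds 100% of Caldera, so Jonas Khoury controls Caldera.
In Cobalt, Jonas Khoury's side holds only 25%, not ≥ 50%.
So Jonas Khoury does not control Cobalt.

No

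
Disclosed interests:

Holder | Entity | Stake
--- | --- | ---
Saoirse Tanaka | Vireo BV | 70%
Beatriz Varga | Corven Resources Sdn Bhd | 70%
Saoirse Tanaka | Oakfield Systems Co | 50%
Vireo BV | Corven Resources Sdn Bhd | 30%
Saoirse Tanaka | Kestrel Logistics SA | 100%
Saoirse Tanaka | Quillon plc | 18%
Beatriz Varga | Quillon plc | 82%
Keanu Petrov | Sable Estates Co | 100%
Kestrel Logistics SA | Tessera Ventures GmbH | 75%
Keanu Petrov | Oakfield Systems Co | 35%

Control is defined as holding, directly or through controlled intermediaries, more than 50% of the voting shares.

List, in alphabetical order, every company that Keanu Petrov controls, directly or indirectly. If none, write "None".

Sable Estates Co

Keanu holds 100% of Sable, so Keanu controls Sable.
No other company's threshold is met.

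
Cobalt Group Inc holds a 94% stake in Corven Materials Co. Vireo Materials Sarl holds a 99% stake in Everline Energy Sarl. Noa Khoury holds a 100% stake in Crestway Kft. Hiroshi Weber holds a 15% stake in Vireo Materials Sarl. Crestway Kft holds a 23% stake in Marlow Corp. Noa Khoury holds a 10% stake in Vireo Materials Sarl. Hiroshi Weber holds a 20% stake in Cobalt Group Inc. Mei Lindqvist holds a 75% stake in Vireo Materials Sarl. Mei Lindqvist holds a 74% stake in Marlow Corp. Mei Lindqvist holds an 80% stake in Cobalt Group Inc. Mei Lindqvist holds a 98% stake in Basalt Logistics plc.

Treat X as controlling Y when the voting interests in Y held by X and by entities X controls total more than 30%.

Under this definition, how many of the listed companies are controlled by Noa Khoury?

Noa holds 100% of Crestway, so Noa controls Crestway.
No other company's threshold is met.
Noa controls 1 company.

1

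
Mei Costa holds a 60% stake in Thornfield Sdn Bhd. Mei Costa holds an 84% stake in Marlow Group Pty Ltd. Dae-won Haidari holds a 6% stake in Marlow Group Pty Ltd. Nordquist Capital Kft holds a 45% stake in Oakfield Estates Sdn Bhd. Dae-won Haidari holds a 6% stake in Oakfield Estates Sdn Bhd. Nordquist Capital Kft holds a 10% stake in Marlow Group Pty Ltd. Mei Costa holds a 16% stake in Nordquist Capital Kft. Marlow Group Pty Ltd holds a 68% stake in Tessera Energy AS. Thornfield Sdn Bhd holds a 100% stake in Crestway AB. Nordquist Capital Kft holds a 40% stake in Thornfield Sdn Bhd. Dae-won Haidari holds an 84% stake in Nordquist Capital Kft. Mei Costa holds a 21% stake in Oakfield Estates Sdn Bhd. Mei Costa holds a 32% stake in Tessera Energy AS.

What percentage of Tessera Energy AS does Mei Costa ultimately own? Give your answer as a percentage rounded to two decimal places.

Mei reaches Tessera along 3 paths.
Direct stake: 32% = 32%.
Via Nordquist → Marlow: 16% × 10% × 68% = 1.088%.
Via Marlow: 84% × 68% = 57.12%.
Total: 32% + 1.088% + 57.12% = 90.208%.
Rounded: 90.21%.

90.21%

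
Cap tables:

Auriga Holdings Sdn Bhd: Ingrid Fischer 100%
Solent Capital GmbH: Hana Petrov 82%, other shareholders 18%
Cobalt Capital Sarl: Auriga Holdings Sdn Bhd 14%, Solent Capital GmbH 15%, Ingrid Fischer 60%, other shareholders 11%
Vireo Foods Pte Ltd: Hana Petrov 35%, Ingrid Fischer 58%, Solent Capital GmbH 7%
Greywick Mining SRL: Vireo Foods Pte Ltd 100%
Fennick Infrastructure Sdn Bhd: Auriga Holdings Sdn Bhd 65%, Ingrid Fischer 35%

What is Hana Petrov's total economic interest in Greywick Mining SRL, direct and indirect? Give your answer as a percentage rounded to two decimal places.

40.74%

Hana reaches Greywick along 2 paths.
Via Vireo: 35% × 100% = 35%.
Via Solent → Vireo: 82% × 7% × 100% = 5.74%.
Total: 35% + 5.74% = 40.74%.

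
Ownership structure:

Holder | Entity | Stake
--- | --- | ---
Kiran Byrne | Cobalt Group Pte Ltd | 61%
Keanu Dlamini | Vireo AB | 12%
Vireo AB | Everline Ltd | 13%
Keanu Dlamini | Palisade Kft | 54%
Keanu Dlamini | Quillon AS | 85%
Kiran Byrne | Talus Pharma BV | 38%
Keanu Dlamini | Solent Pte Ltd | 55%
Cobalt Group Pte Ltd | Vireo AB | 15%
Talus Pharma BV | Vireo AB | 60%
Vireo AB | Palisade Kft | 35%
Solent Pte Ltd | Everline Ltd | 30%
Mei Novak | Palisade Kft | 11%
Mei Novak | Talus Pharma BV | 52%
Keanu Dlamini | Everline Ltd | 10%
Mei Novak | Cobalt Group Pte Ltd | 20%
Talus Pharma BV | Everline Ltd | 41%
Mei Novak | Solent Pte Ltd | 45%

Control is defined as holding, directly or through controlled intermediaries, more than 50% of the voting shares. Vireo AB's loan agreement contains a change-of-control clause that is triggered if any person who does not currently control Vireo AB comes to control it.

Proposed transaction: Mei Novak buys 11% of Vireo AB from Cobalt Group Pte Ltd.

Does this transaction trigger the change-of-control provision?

No

The purchase adds only to Mei's holdings (Cobalt's stake shrinks), so Mei is the only person who could newly come to control Vireo.
Mei holds 52% of Talus, so Mei controls Talus.
Talus holds 60% of Vireo, so Mei controls Vireo.
So Mei already controls Vireo before the transaction.
After the purchase, Mei holds 11% of Vireo directly, and Cobalt's stake falls to 4%.
Mei controlled Vireo already, so this is not a new person acquiring control; every other person's position is unchanged or reduced.
No new person acquires control, so the clause is not triggered.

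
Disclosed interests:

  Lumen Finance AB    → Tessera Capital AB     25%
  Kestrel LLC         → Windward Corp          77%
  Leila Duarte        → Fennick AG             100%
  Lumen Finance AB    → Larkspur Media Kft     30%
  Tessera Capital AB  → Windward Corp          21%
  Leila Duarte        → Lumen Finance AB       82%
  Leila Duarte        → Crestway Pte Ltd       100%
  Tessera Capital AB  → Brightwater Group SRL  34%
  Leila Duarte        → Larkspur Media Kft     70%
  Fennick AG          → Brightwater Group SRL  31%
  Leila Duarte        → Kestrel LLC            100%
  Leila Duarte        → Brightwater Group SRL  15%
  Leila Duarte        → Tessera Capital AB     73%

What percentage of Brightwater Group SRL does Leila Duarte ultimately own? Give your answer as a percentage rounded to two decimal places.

Leila reaches Brightwater along 4 paths.
Via Fennick: 100% × 31% = 31%.
Via Tessera: 73% × 34% = 24.82%.
Via Lumen → Tessera: 82% × 25% × 34% = 6.97%.
Direct stake: 15% = 15%.
Total: 31% + 24.82% + 6.97% + 15% = 77.79%.

77.79%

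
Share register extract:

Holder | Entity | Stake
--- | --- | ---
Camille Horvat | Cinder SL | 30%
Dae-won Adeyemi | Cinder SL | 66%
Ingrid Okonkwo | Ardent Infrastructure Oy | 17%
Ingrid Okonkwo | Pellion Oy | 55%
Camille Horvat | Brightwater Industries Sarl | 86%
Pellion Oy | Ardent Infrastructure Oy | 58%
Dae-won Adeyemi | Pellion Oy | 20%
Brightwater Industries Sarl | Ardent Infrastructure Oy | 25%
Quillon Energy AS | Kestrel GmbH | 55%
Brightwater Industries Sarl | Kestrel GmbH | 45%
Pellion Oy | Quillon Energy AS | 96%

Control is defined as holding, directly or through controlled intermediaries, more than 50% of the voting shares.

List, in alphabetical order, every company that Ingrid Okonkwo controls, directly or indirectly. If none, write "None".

Ingrid holds 55% of Pellion, so Ingrid controls Pellion.
Pellion holds 96% of Quillon, so Ingrid controls Quillon.
Quillon holds 55% of Kestrel, so Ingrid controls Kestrel.
Ingrid and Pellion together hold 17% + 58% = 75% of Ardent, so Ingrid controls Ardent.
No other company's threshold is met.

Ardent Infrastructure Oy, Kestrel GmbH, Pellion Oy, Quillon Energy AS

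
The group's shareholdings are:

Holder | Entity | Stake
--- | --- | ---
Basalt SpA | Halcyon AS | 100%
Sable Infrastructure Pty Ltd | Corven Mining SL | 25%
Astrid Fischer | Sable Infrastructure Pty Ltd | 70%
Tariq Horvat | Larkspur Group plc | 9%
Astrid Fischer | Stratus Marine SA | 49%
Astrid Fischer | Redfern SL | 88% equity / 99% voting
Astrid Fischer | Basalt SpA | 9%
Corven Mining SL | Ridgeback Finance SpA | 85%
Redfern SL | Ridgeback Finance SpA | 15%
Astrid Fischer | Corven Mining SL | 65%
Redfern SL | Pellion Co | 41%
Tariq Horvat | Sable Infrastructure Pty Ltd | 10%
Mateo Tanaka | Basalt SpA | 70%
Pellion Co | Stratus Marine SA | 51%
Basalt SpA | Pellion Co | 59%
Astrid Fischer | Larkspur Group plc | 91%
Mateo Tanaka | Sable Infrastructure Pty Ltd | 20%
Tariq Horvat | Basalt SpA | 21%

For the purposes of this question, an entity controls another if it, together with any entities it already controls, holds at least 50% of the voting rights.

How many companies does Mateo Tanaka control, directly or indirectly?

4

Mateo holds 70% of Basalt, so Mateo controls Basalt.
Basalt holds 59% of Pellion, so Mateo controls Pellion.
Basalt holds 100% of Halcyon, so Mateo controls Halcyon.
Pellion holds 51% of Stratus, so Mateo controls Stratus.
No other company's threshold is met.
Mateo controls 4 companies.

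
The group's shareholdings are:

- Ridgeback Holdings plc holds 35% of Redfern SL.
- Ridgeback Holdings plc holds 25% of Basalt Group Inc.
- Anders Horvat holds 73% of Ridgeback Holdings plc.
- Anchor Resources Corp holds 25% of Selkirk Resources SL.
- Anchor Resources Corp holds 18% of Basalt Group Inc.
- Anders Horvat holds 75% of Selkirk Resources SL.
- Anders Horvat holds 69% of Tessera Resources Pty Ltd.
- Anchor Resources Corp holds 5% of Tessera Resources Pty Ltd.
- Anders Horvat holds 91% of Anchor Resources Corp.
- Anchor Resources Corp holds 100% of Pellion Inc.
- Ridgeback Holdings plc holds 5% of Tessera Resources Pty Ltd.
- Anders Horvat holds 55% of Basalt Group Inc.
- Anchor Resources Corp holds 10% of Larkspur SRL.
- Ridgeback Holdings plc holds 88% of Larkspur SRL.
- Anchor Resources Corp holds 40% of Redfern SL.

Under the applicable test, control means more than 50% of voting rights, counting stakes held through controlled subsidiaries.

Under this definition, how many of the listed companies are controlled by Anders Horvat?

Anders holds 73% of Ridgeback, so Anders controls Ridgeback.
Anders holds 91% of Anchor, so Anders controls Anchor.
Anchor and Ridgeback together hold 10% + 88% = 98% of Larkspur, so Anders controls Larkspur.
Anchor and Anders and Ridgeback together hold 18% + 55% + 25% = 98% of Basalt, so Anders controls Basalt.
Anchor holds 100% of Pellion, so Anders controls Pellion.
Anchor and Ridgeback and Anders together hold 5% + 5% + 69% = 79% of Tessera, so Anders controls Tessera.
Ridgeback and Anchor together hold 35% + 40% = 75% of Redfern, so Anders controls Redfern.
Anchor and Anders together hold 25% + 75% = 100% of Selkirk, so Anders controls Selkirk.
Anders controls 8 companies.

8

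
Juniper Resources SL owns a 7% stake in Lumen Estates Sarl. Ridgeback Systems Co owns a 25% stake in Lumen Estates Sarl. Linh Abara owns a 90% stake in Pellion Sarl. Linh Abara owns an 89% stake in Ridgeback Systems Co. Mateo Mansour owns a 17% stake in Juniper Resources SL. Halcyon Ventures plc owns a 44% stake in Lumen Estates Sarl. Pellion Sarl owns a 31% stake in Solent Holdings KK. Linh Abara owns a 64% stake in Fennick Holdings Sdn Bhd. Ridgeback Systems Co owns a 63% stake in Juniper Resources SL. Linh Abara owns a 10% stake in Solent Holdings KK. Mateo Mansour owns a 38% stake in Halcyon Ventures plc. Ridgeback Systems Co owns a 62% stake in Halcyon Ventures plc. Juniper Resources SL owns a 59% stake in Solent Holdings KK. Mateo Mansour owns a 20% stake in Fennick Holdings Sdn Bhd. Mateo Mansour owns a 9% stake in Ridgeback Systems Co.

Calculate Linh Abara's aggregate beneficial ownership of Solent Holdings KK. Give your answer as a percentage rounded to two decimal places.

70.98%

Linh reaches Solent along 3 paths.
Via Ridgeback → Juniper: 89% × 63% × 59% = 33.0813%.
Direct stake: 10% = 10%.
Via Pellion: 90% × 31% = 27.9%.
Total: 33.0813% + 10% + 27.9% = 70.9813%.
Rounded: 70.98%.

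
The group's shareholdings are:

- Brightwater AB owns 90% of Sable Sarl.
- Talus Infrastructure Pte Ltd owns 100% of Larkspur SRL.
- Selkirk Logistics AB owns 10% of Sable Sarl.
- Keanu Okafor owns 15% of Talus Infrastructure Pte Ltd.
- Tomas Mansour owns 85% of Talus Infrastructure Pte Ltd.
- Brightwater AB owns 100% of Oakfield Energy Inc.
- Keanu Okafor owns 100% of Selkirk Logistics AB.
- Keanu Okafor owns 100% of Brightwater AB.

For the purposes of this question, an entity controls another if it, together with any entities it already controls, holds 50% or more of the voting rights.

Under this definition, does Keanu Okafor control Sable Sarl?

Keanu holds 100% of Selkirk, so Keanu controls Selkirk.
Keanu holds 100% of Brightwater, so Keanu controls Brightwater.
Selkirk and Brightwater together hold 10% + 90% = 100% of Sable, so Keanu controls Sable.

Yes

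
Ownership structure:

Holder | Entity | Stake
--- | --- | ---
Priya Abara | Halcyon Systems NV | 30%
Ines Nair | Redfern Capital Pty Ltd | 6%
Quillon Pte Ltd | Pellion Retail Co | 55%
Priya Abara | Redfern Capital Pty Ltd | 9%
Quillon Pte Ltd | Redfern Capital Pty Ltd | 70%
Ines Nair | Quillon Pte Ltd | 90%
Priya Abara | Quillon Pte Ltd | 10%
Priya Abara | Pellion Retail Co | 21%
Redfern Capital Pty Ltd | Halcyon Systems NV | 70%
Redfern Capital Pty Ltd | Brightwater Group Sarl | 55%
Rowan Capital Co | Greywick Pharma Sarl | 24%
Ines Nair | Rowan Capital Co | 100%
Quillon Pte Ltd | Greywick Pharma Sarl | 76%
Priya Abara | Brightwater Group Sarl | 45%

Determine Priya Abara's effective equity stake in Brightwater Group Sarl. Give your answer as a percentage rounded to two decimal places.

Priya reaches Brightwater along 3 paths.
Direct stake: 45% = 45%.
Via Quillon → Redfern: 10% × 70% × 55% = 3.85%.
Via Redfern: 9% × 55% = 4.95%.
Total: 45% + 3.85% + 4.95% = 53.8%.
Rounded: 53.80%.

53.80%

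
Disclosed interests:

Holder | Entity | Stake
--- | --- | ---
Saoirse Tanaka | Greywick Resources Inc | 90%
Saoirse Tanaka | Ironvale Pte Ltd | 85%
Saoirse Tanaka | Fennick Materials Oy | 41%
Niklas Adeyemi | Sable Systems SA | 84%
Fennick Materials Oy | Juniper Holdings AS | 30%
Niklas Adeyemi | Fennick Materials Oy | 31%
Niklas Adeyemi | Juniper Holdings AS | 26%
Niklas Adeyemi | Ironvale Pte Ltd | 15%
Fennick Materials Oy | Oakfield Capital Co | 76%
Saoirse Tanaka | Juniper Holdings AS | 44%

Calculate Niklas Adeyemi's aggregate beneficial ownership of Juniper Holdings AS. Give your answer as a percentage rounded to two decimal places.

Niklas reaches Juniper along 2 paths.
Direct stake: 26% = 26%.
Via Fennick: 31% × 30% = 9.3%.
Total: 26% + 9.3% = 35.3%.
Rounded: 35.30%.

35.30%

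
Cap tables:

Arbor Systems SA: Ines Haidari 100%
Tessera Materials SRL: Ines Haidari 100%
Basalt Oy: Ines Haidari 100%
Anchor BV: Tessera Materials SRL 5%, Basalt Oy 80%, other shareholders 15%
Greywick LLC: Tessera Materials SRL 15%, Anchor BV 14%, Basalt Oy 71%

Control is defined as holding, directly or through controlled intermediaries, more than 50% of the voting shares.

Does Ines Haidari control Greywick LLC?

Yes

Ines holds 100% of Tessera, so Ines controls Tessera.
Ines holds 100% of Basalt, so Ines controls Basalt.
Tessera and Basalt together hold 5% + 80% = 85% of Anchor, so Ines controls Anchor.
Tessera and Anchor and Basalt together hold 15% + 14% + 71% = 100% of Greywick, so Ines controls Greywick.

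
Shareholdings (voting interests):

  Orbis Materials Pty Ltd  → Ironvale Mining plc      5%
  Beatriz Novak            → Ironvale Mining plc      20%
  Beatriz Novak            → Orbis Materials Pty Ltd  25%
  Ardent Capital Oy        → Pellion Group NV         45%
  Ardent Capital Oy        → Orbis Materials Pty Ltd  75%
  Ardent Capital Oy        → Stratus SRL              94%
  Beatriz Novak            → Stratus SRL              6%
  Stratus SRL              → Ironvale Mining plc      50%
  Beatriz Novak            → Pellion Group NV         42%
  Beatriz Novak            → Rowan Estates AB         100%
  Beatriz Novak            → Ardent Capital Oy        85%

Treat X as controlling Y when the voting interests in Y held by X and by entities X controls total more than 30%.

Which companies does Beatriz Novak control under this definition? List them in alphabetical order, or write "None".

Ardent Capital Oy, Ironvale Mining plc, Orbis Materials Pty Ltd, Pellion Group NV, Rowan Estates AB, Stratus SRL

Beatriz holds 85% of Ardent, so Beatriz controls Ardent.
Beatriz and Ardent together hold 6% + 94% = 100% of Stratus, so Beatriz controls Stratus.
Beatriz and Ardent together hold 42% + 45% = 87% of Pellion, so Beatriz controls Pellion.
Beatriz and Ardent together hold 25% + 75% = 100% of Orbis, so Beatriz controls Orbis.
Beatriz holds 100% of Rowan, so Beatriz controls Rowan.
Orbis and Stratus and Beatriz together hold 5% + 50% + 20% = 75% of Ironvale, so Beatriz controls Ironvale.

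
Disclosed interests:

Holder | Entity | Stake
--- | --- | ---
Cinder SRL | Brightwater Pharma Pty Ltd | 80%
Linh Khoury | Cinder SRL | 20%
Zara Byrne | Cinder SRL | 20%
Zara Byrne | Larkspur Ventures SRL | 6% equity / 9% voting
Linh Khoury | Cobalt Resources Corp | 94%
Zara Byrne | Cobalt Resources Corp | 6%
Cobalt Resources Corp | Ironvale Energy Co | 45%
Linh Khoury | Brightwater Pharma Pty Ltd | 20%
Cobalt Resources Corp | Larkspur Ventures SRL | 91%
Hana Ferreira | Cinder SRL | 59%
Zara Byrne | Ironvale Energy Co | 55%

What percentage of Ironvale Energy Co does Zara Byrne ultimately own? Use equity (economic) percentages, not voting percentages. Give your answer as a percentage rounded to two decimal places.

Zara reaches Ironvale along 2 paths.
Direct stake: 55% = 55%.
Via Cobalt: 6% × 45% = 2.7%.
Total: 55% + 2.7% = 57.7%.
Rounded: 57.70%.

57.70%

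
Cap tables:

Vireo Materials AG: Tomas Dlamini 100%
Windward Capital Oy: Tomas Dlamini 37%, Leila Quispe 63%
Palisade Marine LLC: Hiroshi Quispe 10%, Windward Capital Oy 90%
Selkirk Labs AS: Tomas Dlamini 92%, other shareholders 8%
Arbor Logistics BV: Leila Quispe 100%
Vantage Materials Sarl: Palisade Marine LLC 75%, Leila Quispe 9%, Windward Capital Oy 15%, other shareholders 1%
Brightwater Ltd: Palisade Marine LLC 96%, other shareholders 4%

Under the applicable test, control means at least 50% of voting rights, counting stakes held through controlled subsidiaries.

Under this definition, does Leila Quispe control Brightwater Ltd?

Yes

Leila holds 63% of Windward, so Leila controls Windward.
Windward holds 90% of Palisade, so Leila controls Palisade.
Palisade holds 96% of Brightwater, so Leila controls Brightwater.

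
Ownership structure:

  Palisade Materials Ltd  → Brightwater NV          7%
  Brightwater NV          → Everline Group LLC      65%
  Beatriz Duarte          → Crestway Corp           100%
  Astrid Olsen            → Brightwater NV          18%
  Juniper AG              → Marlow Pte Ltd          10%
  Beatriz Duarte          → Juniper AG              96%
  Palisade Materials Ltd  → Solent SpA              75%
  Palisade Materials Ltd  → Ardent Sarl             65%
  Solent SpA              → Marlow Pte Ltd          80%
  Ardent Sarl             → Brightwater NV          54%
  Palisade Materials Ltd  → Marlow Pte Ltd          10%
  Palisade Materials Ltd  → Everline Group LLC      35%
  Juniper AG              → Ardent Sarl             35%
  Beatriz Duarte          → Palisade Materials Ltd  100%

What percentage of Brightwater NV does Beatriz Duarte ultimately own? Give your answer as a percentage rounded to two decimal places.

Beatriz reaches Brightwater along 3 paths.
Via Juniper → Ardent: 96% × 35% × 54% = 18.144%.
Via Palisade → Ardent: 100% × 65% × 54% = 35.1%.
Via Palisade: 100% × 7% = 7%.
Total: 18.144% + 35.1% + 7% = 60.244%.
Rounded: 60.24%.

60.24%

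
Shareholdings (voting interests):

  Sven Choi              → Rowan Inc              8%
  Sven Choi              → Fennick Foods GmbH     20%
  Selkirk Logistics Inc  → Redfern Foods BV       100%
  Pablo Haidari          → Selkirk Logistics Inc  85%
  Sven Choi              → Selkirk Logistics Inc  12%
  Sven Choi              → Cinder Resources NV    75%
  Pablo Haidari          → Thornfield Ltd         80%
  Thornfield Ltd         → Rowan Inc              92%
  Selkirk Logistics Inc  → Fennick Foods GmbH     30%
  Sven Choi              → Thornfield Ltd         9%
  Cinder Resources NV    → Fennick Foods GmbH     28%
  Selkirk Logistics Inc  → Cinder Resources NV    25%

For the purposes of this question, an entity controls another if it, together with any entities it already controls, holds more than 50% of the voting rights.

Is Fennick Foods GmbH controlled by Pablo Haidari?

Pablo holds 85% of Selkirk, so Pablo controls Selkirk.
Pablo holds 80% of Thornfield, so Pablo controls Thornfield.
Thornfield holds 92% of Rowan, so Pablo controls Rowan.
Selkirk holds 100% of Redfern, so Pablo controls Redfern.
In Fennick, Pablo's side holds only 30%, not > 50%.
So Pablo does not control Fennick.

No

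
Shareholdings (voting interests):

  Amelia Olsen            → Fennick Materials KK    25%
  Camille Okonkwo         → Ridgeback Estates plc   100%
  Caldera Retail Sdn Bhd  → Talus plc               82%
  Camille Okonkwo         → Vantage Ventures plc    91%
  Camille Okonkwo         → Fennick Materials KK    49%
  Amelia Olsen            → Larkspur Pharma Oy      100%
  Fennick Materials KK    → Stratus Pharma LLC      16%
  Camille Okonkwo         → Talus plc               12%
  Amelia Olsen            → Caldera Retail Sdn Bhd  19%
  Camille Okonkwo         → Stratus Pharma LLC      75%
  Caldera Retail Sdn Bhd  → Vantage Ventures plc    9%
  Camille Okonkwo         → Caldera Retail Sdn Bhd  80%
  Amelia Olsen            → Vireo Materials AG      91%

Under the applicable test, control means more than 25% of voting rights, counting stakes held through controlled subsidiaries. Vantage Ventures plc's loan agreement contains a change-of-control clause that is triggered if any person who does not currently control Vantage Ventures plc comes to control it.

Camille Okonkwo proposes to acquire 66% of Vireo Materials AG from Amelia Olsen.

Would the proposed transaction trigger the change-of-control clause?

No

The purchase adds only to Camille's holdings (Amelia's stake shrinks), so Camille is the only person who could newly come to control Vantage.
Camille holds 80% of Caldera, so Camille controls Caldera.
Caldera and Camille together hold 9% + 91% = 100% of Vantage, so Camille controls Vantage.
So Camille already controls Vantage before the transaction.
After the purchase, Camille holds 66% of Vireo directly, and Amelia's stake falls to 25%.
Camille controlled Vantage already, so this is not a new person acquiring control; every other person's position is unchanged or reduced.
No new person acquires control, so the clause is not triggered.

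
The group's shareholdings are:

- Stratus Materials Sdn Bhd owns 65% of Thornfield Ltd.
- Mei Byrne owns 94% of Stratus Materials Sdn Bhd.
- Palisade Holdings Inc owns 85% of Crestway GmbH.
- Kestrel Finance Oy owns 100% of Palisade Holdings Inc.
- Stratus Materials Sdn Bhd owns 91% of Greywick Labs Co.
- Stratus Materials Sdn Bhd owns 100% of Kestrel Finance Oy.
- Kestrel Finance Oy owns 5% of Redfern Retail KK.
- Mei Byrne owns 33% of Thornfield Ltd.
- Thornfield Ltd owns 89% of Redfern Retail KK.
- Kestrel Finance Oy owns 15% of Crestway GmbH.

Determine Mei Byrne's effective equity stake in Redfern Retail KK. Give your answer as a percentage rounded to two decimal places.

Mei reaches Redfern along 3 paths.
Via Stratus → Kestrel: 94% × 100% × 5% = 4.7%.
Via Stratus → Thornfield: 94% × 65% × 89% = 54.379%.
Via Thornfield: 33% × 89% = 29.37%.
Total: 4.7% + 54.379% + 29.37% = 88.449%.
Rounded: 88.45%.

88.45%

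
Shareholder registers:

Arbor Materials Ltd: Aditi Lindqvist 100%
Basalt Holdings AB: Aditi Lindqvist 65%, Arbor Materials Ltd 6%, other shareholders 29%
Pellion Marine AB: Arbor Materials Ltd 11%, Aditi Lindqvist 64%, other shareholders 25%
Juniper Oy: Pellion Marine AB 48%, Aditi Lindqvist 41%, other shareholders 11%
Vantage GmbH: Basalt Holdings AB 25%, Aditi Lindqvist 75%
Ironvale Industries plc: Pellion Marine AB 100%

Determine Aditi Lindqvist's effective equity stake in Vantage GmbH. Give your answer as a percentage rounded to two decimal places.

92.75%

Aditi reaches Vantage along 3 paths.
Via Basalt: 65% × 25% = 16.25%.
Via Arbor → Basalt: 100% × 6% × 25% = 1.5%.
Direct stake: 75% = 75%.
Total: 16.25% + 1.5% + 75% = 92.75%.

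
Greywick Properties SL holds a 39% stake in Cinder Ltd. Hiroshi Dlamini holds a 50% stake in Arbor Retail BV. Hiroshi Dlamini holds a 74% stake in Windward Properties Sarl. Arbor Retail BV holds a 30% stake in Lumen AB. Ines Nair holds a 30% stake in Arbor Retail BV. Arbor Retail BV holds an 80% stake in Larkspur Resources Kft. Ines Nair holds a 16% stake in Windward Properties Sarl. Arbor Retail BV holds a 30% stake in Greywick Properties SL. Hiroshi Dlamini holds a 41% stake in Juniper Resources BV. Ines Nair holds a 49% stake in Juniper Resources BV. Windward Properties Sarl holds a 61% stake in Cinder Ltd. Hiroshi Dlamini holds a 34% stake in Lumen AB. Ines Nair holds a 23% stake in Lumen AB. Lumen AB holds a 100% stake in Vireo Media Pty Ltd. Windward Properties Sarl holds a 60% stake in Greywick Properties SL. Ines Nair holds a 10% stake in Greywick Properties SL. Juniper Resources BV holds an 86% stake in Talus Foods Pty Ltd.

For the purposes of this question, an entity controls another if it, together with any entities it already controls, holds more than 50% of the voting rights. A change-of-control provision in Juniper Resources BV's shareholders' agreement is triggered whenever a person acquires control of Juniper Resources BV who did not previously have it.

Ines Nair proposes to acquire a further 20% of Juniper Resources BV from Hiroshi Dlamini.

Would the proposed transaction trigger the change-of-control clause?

The purchase adds only to Ines's holdings (Hiroshi's stake shrinks), so Ines is the only person who could newly come to control Juniper.
Ines's largest direct stake is 49% in Juniper, which does not meet the threshold, so Ines controls no company.
In Juniper, Ines's side holds only 49%, not > 50%.
So before the transaction, Ines does not control Juniper.
After the purchase, Ines's direct stake in Juniper rises to 49% + 20% = 69%, and Hiroshi's stake falls to 21%.
Ines holds 69% of Juniper, so Ines controls Juniper.
Ines did not control Juniper before and does after, so the clause is triggered.

Yes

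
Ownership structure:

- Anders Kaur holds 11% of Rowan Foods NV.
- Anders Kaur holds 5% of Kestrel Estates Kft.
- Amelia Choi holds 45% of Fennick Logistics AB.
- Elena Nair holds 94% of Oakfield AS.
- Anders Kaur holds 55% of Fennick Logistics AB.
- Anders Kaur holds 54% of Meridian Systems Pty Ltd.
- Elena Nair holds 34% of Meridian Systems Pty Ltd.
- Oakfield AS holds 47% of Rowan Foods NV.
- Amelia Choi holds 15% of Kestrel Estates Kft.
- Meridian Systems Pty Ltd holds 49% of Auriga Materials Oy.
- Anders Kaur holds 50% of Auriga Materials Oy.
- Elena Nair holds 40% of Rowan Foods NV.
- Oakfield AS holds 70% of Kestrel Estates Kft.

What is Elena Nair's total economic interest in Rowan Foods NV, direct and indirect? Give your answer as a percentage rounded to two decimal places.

84.18%

Elena reaches Rowan along 2 paths.
Direct stake: 40% = 40%.
Via Oakfield: 94% × 47% = 44.18%.
Total: 40% + 44.18% = 84.18%.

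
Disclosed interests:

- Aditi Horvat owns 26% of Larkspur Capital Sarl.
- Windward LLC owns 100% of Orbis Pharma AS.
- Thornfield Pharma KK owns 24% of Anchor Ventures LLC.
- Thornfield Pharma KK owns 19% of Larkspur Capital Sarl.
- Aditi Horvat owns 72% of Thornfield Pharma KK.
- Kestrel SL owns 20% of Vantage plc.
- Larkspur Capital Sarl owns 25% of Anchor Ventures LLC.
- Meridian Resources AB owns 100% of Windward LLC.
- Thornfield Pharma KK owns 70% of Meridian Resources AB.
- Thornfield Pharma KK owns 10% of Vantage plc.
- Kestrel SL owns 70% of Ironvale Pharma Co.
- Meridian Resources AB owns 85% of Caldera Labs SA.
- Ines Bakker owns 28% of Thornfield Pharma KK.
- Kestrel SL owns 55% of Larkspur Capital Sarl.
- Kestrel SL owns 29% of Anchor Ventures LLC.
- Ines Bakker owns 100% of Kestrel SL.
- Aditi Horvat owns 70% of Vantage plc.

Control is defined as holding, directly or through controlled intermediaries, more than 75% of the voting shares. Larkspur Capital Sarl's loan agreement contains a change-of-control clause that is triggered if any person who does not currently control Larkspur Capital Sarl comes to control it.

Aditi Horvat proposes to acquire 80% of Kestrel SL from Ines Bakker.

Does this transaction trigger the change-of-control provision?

The purchase adds only to Aditi's holdings (Ines's stake shrinks), so Aditi is the only person who could newly come to control Larkspur.
Aditi's largest direct stake is 72% in Thornfield, which does not meet the threshold, so Aditi controls no company.
In Larkspur, Aditi's side holds only 26%, not > 75%.
So before the transaction, Aditi does not control Larkspur.
After the purchase, Aditi holds 80% of Kestrel directly, and Ines's stake falls to 20%.
Aditi holds 80% of Kestrel, so Aditi controls Kestrel.
Kestrel and Aditi together hold 55% + 26% = 81% of Larkspur, so Aditi controls Larkspur.
Aditi did not control Larkspur before and does after, so the clause is triggered.

Yes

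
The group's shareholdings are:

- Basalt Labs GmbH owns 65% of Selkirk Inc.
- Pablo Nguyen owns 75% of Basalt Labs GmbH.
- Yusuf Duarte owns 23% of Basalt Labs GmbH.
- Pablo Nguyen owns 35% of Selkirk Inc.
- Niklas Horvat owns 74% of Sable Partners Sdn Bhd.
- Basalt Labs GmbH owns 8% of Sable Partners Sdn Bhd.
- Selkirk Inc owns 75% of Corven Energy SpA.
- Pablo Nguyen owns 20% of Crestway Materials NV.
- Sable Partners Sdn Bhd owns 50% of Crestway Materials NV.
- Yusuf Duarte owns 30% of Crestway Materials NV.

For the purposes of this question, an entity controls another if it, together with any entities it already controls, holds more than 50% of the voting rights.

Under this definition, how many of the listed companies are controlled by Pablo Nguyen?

3

Pablo holds 75% of Basalt, so Pablo controls Basalt.
Pablo and Basalt together hold 35% + 65% = 100% of Selkirk, so Pablo controls Selkirk.
Selkirk holds 75% of Corven, so Pablo controls Corven.
No other company's threshold is met.
Pablo controls 3 companies.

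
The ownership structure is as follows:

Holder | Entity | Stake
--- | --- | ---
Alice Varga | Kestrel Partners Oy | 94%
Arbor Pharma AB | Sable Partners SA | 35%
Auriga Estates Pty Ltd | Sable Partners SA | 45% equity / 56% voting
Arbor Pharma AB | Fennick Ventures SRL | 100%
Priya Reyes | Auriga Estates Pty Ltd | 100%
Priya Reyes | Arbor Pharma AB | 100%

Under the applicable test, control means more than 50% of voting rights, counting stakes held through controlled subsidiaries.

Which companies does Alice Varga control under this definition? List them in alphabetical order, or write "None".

Alice holds 94% of Kestrel, so Alice controls Kestrel.
No other company's threshold is met.

Kestrel Partners Oy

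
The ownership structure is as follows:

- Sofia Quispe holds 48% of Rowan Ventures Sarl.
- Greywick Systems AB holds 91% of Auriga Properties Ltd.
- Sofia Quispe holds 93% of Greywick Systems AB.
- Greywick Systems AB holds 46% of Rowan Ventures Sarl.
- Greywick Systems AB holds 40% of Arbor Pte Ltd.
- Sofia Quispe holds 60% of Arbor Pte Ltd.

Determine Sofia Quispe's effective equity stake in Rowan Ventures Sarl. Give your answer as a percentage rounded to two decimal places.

Sofia reaches Rowan along 2 paths.
Direct stake: 48% = 48%.
Via Greywick: 93% × 46% = 42.78%.
Total: 48% + 42.78% = 90.78%.

90.78%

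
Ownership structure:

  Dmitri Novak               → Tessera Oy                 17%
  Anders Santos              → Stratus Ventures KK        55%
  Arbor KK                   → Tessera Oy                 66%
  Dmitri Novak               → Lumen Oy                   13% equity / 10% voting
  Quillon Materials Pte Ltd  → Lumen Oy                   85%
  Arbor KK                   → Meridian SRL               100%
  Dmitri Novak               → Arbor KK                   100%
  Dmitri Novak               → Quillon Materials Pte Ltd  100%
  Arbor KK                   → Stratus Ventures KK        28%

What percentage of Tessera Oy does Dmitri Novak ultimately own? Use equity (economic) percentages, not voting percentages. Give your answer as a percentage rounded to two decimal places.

83.00%

Dmitri reaches Tessera along 2 paths.
Via Arbor: 100% × 66% = 66%.
Direct stake: 17% = 17%.
Total: 66% + 17% = 83%.
Rounded: 83.00%.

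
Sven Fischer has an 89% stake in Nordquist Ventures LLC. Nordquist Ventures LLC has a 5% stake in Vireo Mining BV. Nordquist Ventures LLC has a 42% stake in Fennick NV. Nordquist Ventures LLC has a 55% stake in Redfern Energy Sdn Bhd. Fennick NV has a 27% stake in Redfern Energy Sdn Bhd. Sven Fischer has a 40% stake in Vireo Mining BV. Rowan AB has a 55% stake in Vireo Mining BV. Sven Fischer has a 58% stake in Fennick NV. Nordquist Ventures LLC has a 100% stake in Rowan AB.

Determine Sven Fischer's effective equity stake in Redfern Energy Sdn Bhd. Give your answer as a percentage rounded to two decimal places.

Sven reaches Redfern along 3 paths.
Via Nordquist → Fennick: 89% × 42% × 27% = 10.0926%.
Via Fennick: 58% × 27% = 15.66%.
Via Nordquist: 89% × 55% = 48.95%.
Total: 10.0926% + 15.66% + 48.95% = 74.7026%.
Rounded: 74.70%.

74.70%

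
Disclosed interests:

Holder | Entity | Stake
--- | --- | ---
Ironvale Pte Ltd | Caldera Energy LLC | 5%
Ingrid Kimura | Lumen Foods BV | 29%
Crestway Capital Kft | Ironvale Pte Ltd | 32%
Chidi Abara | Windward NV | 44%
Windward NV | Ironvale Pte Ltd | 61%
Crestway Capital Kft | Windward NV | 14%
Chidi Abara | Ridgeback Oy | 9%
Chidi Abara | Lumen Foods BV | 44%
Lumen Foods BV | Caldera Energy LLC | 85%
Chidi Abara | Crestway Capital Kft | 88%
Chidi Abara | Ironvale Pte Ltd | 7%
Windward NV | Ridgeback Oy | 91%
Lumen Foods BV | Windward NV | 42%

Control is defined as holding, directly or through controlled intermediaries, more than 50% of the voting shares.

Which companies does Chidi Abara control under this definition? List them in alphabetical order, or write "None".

Crestway Capital Kft, Ironvale Pte Ltd, Ridgeback Oy, Windward NV

Chidi holds 88% of Crestway, so Chidi controls Crestway.
Chidi and Crestway together hold 44% + 14% = 58% of Windward, so Chidi controls Windward.
Crestway and Windward and Chidi together hold 32% + 61% + 7% = 100% of Ironvale, so Chidi controls Ironvale.
Chidi and Windward together hold 9% + 91% = 100% of Ridgeback, so Chidi controls Ridgeback.
No other company's threshold is met.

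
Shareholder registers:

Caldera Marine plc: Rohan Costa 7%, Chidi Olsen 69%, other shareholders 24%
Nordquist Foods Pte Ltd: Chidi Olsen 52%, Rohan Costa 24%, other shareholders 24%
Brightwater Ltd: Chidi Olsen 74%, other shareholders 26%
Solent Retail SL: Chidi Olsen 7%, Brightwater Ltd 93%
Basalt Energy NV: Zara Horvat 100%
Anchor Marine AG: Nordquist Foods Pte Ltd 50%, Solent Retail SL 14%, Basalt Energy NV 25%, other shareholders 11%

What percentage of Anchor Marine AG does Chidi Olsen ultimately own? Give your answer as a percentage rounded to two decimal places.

36.61%

Chidi reaches Anchor along 3 paths.
Via Nordquist: 52% × 50% = 26%.
Via Solent: 7% × 14% = 0.98%.
Via Brightwater → Solent: 74% × 93% × 14% = 9.6348%.
Total: 26% + 0.98% + 9.6348% = 36.6148%.
Rounded: 36.61%.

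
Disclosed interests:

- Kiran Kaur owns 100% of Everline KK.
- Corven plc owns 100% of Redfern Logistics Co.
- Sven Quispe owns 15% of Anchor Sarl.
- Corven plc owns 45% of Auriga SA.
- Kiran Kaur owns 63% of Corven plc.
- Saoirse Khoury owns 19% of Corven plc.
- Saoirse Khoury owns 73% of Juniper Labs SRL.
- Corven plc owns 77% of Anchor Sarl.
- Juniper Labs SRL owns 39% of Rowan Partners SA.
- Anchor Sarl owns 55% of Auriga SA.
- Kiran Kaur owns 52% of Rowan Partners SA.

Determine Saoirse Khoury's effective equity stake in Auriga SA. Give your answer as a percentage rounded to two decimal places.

Saoirse reaches Auriga along 2 paths.
Via Corven → Anchor: 19% × 77% × 55% = 8.0465%.
Via Corven: 19% × 45% = 8.55%.
Total: 8.0465% + 8.55% = 16.5965%.
Rounded: 16.60%.

16.60%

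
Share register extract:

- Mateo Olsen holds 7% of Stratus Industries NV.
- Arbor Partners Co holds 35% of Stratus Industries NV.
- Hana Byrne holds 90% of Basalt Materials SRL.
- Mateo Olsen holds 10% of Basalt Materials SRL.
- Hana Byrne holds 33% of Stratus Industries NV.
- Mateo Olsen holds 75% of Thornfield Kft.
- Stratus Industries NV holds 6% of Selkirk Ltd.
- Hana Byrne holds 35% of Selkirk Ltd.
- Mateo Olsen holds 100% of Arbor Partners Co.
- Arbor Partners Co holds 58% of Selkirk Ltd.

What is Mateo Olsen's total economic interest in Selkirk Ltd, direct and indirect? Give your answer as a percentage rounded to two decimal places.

Mateo reaches Selkirk along 3 paths.
Via Stratus: 7% × 6% = 0.42%.
Via Arbor → Stratus: 100% × 35% × 6% = 2.1%.
Via Arbor: 100% × 58% = 58%.
Total: 0.42% + 2.1% + 58% = 60.52%.

60.52%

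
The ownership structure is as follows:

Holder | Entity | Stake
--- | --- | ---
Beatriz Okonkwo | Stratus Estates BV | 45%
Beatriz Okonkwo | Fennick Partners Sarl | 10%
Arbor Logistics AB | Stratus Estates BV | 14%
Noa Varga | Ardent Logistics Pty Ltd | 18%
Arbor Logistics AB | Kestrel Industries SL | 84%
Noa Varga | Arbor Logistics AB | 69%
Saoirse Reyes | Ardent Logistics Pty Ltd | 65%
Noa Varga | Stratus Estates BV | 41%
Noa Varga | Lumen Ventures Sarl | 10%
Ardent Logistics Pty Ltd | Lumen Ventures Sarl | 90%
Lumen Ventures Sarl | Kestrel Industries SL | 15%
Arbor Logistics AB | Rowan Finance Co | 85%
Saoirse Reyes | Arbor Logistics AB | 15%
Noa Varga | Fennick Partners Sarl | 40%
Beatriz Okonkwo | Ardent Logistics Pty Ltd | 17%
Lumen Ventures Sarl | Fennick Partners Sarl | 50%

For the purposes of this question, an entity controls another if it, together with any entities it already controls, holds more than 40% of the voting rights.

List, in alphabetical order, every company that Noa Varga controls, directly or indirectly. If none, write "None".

Noa holds 69% of Arbor, so Noa controls Arbor.
Arbor and Noa together hold 14% + 41% = 55% of Stratus, so Noa controls Stratus.
Arbor holds 84% of Kestrel, so Noa controls Kestrel.
Arbor holds 85% of Rowan, so Noa controls Rowan.
No other company's threshold is met.

Arbor Logistics AB, Kestrel Industries SL, Rowan Finance Co, Stratus Estates BV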